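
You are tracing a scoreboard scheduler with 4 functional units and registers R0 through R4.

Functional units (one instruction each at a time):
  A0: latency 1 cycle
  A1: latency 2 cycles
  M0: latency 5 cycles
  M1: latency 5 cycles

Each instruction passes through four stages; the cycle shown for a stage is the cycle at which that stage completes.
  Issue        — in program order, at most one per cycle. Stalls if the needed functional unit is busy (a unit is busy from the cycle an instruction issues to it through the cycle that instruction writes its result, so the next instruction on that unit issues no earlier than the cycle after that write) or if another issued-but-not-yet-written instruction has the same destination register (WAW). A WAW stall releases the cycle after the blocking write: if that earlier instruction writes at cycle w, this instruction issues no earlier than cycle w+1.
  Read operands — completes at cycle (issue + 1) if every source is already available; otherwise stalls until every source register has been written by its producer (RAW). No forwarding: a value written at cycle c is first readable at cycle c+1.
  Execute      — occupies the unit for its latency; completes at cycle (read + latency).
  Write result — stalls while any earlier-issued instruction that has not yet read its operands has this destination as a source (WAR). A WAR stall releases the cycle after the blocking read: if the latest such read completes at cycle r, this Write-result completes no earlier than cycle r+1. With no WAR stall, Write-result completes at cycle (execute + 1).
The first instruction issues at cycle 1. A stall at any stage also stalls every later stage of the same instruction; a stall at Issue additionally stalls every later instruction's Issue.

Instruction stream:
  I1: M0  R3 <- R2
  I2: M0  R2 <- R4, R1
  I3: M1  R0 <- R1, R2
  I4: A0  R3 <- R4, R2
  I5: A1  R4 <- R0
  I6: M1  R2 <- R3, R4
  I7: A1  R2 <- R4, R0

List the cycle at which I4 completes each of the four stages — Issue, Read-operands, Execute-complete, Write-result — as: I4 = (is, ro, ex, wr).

I4 = (11, 17, 18, 19)

[1] I1 dispatched to M0
[2] I1 operands ready
[7] I1 complete
[8] R3←I1
[9] I2 dispatched to M0
[10] I2 operands ready | I3 dispatched to M1
[11] I4 dispatched to A0
[12] I5 dispatched to A1
[15] I2 complete
[16] R2←I2
[17] I3 operands ready | I4 operands ready
[18] I4 complete
[19] R3←I4
[22] I3 complete
[23] R0←I3
[24] I5 operands ready | I6 dispatched to M1
[26] I5 complete
[27] R4←I5
[28] I6 operands ready
[33] I6 complete
[34] R2←I6
[35] I7 dispatched to A1
[36] I7 operands ready
[38] I7 complete
[39] R2←I7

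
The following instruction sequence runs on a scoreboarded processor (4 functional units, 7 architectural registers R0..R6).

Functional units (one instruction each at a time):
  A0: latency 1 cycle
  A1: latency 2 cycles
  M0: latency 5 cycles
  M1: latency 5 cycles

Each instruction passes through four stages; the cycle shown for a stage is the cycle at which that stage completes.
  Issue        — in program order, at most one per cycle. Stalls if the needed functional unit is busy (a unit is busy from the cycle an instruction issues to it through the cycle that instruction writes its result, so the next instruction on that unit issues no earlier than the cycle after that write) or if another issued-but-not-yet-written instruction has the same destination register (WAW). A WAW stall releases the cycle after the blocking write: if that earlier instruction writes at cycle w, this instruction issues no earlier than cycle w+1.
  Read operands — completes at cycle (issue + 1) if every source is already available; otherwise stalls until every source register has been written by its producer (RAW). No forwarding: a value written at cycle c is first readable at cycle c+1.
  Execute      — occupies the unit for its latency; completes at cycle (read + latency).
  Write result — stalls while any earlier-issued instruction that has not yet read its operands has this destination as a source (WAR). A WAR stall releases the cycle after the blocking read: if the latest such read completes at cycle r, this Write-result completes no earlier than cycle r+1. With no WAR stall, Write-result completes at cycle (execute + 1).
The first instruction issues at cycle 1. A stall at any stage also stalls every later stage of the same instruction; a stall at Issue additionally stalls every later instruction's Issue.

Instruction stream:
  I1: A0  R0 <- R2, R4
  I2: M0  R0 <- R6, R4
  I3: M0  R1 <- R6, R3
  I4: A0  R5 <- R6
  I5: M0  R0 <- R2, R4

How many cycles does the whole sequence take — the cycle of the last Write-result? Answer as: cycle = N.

cycle = 28

I1 -> (1, 2, 3, 4)
I2 -> (5, 6, 11, 12)  // WAW R0: wait I1 write@4
I3 -> (13, 14, 19, 20)  // struct: M0 busy until I2 writes@12
I4 -> (14, 15, 16, 17)
I5 -> (21, 22, 27, 28)  // struct: M0 busy until I3 writes@20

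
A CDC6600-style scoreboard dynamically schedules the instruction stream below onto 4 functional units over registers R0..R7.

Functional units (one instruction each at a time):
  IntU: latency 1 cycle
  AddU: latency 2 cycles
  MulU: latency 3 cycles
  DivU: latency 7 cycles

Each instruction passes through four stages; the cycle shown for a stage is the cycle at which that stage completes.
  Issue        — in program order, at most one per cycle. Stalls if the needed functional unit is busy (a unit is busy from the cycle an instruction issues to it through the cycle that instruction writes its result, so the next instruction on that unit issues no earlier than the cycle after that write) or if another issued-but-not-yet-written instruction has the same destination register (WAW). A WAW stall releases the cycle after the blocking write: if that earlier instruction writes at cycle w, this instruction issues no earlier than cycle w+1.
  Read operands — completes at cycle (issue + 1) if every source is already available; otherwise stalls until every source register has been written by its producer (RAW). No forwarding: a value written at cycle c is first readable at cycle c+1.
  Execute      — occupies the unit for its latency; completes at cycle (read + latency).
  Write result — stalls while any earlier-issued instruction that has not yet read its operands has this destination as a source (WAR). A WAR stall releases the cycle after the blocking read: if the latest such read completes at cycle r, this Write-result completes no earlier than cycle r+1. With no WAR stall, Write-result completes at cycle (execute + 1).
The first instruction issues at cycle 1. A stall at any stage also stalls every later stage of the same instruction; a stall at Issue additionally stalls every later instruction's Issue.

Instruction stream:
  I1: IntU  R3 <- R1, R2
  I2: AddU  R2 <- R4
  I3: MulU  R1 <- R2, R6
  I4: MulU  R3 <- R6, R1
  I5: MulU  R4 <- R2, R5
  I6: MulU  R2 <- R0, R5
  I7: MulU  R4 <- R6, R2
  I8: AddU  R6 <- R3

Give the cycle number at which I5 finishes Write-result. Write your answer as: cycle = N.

cycle = 23

[I1] 1/2/3/4
[I2] 2/3/5/6
[I3] 3/7/10/11  (RAW R2: wait I2 write@6)
[I4] 12/13/16/17  (struct: MulU busy until I3 writes@11)
[I5] 18/19/22/23  (struct: MulU busy until I4 writes@17)
[I6] 24/25/28/29  (struct: MulU busy until I5 writes@23)
[I7] 30/31/34/35  (struct: MulU busy until I6 writes@29)
[I8] 31/32/34/35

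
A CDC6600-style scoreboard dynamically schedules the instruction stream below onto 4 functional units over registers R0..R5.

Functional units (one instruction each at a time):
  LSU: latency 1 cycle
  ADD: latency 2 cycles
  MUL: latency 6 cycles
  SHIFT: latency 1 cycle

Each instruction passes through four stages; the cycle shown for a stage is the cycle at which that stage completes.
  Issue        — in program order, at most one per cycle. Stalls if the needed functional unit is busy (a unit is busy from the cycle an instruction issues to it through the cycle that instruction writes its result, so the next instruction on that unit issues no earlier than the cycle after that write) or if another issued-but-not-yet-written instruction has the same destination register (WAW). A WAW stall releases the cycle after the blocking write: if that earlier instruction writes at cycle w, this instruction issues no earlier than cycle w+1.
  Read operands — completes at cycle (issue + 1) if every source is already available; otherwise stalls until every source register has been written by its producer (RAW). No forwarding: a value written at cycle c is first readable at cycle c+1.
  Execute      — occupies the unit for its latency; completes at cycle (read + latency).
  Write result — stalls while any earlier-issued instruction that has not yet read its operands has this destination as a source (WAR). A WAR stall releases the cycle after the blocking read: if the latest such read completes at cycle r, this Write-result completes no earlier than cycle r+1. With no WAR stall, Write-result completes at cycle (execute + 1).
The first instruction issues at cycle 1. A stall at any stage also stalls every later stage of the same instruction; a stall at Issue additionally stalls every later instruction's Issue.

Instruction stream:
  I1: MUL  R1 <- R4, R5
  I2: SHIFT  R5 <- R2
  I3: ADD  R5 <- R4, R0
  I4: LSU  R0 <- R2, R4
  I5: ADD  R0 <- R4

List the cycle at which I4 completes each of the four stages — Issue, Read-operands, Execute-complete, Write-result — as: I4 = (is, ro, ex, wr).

I4 = (7, 8, 9, 10)

c1: issue I1 (MUL)
c2: I1 read-ops | issue I2 (SHIFT)
c3: I2 read-ops
c4: I2 finished on SHIFT
c5: I2→R5
c6: issue I3 (ADD)
c7: I3 read-ops | issue I4 (LSU)
c8: I1 finished on MUL | I4 read-ops
c9: I1→R1 | I3 finished on ADD | I4 finished on LSU
c10: I3→R5 | I4→R0
c11: issue I5 (ADD)
c12: I5 read-ops
c14: I5 finished on ADD
c15: I5→R0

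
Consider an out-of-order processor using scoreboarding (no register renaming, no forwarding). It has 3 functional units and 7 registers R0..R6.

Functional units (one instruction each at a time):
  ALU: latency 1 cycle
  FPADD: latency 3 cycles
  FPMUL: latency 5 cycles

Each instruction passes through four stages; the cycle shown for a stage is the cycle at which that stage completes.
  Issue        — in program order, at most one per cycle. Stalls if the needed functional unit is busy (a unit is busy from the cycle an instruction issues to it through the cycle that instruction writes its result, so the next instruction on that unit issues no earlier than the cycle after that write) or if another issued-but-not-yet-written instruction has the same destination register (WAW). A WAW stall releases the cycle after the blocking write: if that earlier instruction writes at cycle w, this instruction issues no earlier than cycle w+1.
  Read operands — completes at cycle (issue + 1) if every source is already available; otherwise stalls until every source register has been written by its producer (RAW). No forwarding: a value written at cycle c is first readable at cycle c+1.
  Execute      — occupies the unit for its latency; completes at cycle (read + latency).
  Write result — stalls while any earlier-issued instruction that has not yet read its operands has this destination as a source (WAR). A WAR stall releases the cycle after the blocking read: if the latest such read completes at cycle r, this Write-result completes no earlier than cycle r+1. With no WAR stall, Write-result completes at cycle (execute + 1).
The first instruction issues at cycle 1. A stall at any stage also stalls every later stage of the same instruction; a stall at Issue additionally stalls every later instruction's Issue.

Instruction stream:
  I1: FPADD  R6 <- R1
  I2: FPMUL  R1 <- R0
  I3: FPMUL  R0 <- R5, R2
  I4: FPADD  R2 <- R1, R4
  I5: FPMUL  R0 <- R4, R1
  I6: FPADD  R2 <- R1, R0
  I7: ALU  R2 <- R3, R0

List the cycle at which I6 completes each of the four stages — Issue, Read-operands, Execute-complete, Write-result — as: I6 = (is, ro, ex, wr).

[I1] 1/2/5/6
[I2] 2/3/8/9
[I3] 10/11/16/17  (struct: FPMUL busy until I2 writes@9)
[I4] 11/12/15/16
[I5] 18/19/24/25  (struct: FPMUL busy until I3 writes@17)
[I6] 19/26/29/30  (RAW R0: wait I5 write@25)
[I7] 31/32/33/34  (WAW R2: wait I6 write@30)

I6 = (19, 26, 29, 30)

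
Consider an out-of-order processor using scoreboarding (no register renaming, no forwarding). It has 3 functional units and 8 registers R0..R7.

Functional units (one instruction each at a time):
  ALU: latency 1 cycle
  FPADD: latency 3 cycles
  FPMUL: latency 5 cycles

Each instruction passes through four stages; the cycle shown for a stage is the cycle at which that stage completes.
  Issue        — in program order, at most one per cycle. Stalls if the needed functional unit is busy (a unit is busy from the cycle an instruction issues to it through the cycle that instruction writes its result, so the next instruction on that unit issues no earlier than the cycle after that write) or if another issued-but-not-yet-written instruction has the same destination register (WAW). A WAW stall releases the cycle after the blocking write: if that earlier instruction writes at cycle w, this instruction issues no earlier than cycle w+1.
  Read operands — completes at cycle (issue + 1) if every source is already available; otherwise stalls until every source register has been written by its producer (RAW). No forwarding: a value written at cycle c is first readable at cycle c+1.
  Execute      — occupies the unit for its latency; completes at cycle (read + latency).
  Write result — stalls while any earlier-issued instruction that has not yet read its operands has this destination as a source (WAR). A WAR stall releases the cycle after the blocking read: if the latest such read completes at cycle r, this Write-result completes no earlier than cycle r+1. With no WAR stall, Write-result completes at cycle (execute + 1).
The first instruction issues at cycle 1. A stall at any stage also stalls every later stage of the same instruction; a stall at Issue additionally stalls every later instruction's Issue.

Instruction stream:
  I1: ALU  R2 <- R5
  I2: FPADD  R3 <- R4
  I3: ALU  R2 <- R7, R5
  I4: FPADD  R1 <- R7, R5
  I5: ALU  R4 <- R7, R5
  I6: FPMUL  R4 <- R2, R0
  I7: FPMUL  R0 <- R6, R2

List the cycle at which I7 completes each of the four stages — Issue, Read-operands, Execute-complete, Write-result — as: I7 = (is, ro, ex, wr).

I1  is:1  ro:2  ex:3  wr:4
I2  is:2  ro:3  ex:6  wr:7
I3  is:5  ro:6  ex:7  wr:8  — struct: ALU busy until I1 writes@4
I4  is:8  ro:9  ex:12  wr:13  — struct: FPADD busy until I2 writes@7
I5  is:9  ro:10  ex:11  wr:12
I6  is:13  ro:14  ex:19  wr:20  — WAW R4: wait I5 write@12
I7  is:21  ro:22  ex:27  wr:28  — struct: FPMUL busy until I6 writes@20

I7 = (21, 22, 27, 28)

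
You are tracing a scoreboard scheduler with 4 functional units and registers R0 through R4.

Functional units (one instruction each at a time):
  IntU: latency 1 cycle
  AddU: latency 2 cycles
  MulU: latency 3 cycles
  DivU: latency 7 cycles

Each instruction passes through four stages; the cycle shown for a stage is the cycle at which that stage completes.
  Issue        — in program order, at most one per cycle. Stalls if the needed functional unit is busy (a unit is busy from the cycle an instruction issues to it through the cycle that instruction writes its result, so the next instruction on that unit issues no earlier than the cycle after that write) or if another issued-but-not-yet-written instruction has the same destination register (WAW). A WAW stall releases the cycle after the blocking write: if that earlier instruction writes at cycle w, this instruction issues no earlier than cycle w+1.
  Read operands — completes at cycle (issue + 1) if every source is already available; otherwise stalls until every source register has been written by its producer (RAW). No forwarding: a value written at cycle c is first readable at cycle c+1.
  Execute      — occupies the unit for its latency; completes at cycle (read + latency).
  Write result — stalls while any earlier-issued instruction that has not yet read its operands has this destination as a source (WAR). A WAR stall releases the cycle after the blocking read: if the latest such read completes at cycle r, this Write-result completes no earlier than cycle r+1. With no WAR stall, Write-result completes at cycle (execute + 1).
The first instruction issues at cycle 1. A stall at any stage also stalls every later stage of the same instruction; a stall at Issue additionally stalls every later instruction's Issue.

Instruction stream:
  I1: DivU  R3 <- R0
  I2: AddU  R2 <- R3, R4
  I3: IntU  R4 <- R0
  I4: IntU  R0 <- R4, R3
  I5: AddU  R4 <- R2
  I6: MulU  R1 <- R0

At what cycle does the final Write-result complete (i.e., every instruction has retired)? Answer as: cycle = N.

I1  is:1  ro:2  ex:9  wr:10
I2  is:2  ro:11  ex:13  wr:14  — RAW R3: wait I1 write@10
I3  is:3  ro:4  ex:5  wr:12  — WAR R4: wait I2 read@11
I4  is:13  ro:14  ex:15  wr:16  — struct: IntU busy until I3 writes@12
I5  is:15  ro:16  ex:18  wr:19  — struct: AddU busy until I2 writes@14
I6  is:16  ro:17  ex:20  wr:21

cycle = 21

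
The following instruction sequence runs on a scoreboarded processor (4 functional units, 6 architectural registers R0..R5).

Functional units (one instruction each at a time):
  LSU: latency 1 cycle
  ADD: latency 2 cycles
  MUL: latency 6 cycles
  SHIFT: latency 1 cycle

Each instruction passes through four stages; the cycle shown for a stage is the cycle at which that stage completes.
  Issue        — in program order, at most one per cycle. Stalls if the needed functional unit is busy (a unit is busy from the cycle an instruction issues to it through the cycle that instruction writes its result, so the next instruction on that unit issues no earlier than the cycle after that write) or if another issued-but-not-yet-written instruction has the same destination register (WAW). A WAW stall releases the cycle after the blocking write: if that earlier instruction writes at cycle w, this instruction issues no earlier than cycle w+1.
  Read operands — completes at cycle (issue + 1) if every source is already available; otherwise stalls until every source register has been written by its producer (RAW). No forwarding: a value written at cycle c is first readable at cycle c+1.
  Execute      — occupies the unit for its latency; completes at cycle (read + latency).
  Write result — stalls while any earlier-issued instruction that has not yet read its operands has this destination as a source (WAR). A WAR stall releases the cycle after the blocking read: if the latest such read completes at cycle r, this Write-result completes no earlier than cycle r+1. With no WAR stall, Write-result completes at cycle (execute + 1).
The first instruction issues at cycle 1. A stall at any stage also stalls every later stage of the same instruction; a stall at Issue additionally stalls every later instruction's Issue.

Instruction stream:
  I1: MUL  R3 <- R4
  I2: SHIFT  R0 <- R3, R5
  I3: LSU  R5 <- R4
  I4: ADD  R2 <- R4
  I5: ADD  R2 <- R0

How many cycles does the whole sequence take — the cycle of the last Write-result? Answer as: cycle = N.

cycle = 16

[1] issue I1 (MUL)
[2] I1 read-ops; issue I2 (SHIFT)
[3] issue I3 (LSU)
[4] I3 read-ops; issue I4 (ADD)
[5] I3 finished on LSU; I4 read-ops
[7] I4 finished on ADD
[8] I1 finished on MUL; I4→R2
[9] I1→R3; issue I5 (ADD)
[10] I2 read-ops
[11] I2 finished on SHIFT; I3→R5
[12] I2→R0
[13] I5 read-ops
[15] I5 finished on ADD
[16] I5→R2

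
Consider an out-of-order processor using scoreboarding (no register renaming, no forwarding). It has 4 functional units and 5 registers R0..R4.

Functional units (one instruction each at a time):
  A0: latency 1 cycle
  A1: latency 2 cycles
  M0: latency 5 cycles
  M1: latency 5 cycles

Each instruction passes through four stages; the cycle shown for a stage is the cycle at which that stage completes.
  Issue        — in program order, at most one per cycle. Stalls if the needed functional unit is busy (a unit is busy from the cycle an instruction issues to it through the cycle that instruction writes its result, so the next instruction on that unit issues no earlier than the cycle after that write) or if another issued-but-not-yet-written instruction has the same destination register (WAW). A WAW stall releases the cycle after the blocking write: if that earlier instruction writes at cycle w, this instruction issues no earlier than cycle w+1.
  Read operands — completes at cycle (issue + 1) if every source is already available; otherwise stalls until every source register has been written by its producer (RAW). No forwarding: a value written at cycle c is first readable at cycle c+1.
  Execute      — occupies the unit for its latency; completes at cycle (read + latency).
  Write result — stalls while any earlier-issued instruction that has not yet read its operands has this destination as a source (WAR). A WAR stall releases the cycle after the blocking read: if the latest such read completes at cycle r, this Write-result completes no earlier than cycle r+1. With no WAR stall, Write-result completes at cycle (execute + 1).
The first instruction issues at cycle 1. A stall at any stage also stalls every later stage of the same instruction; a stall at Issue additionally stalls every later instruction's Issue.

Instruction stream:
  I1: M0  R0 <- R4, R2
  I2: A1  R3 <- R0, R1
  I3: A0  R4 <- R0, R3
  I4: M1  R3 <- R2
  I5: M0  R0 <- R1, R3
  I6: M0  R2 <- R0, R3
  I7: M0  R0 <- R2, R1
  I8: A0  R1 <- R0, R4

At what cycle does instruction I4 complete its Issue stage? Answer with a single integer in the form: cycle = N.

cycle = 13

cycle 1: I1→M0
cycle 2: I1 RO; I2→A1
cycle 3: I3→A0
cycle 7: I1 EX
cycle 8: I1 WR R0
cycle 9: I2 RO
cycle 11: I2 EX
cycle 12: I2 WR R3
cycle 13: I3 RO; I4→M1
cycle 14: I3 EX; I4 RO; I5→M0
cycle 15: I3 WR R4
cycle 19: I4 EX
cycle 20: I4 WR R3
cycle 21: I5 RO
cycle 26: I5 EX
cycle 27: I5 WR R0
cycle 28: I6→M0
cycle 29: I6 RO
cycle 34: I6 EX
cycle 35: I6 WR R2
cycle 36: I7→M0
cycle 37: I7 RO; I8→A0
cycle 42: I7 EX
cycle 43: I7 WR R0
cycle 44: I8 RO
cycle 45: I8 EX
cycle 46: I8 WR R1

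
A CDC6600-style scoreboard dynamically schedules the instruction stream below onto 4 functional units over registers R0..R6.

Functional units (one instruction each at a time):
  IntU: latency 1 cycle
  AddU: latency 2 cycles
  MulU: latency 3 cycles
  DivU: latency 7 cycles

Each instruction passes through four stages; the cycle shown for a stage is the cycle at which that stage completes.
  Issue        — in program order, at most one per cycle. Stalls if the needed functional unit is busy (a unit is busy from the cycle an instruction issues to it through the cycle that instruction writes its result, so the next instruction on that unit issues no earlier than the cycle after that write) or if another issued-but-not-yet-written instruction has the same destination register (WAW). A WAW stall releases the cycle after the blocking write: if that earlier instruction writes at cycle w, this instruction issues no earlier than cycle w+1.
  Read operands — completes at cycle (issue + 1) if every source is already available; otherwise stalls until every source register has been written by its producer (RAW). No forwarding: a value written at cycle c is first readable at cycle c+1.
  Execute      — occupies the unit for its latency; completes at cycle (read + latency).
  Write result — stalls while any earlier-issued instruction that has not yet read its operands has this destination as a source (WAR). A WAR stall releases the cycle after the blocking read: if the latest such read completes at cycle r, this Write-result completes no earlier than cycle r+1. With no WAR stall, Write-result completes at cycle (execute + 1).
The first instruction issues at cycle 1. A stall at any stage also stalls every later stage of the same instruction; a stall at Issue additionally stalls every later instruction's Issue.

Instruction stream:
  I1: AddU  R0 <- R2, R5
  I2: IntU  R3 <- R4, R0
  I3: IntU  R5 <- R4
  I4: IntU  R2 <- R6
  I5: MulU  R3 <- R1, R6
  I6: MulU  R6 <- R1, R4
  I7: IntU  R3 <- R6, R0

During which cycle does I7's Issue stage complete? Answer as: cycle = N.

I1 -> (1, 2, 4, 5)
I2 -> (2, 6, 7, 8)  // RAW R0: wait I1 write@5
I3 -> (9, 10, 11, 12)  // struct: IntU busy until I2 writes@8
I4 -> (13, 14, 15, 16)  // struct: IntU busy until I3 writes@12
I5 -> (14, 15, 18, 19)
I6 -> (20, 21, 24, 25)  // struct: MulU busy until I5 writes@19
I7 -> (21, 26, 27, 28)  // RAW R6: wait I6 write@25

cycle = 21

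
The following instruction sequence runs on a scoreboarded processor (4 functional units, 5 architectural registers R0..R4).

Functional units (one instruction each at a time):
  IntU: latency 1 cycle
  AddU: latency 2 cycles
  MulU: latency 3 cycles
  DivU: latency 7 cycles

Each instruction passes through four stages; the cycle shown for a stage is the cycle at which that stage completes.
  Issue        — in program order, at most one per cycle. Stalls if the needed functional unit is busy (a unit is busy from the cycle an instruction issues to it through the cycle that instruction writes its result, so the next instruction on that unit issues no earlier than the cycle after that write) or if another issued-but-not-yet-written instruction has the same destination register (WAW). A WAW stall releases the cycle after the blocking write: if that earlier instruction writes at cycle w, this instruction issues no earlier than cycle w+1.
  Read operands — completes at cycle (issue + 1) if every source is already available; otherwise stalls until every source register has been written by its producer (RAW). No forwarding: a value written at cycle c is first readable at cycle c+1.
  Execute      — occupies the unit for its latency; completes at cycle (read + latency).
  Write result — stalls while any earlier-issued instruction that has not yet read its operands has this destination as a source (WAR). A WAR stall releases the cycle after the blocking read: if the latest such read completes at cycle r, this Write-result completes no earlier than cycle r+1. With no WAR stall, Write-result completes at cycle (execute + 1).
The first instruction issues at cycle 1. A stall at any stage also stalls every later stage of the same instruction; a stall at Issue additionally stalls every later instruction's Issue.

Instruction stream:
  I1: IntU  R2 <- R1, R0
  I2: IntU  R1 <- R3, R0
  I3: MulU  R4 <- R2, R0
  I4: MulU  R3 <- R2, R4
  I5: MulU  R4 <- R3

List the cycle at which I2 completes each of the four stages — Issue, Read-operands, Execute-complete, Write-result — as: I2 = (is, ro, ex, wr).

  I1 | 1 | 2 | 3 | 4
  I2 | 5 | 6 | 7 | 8   struct: IntU busy until I1 writes@4
  I3 | 6 | 7 | 10 | 11
  I4 | 12 | 13 | 16 | 17   struct: MulU busy until I3 writes@11
  I5 | 18 | 19 | 22 | 23   struct: MulU busy until I4 writes@17

I2 = (5, 6, 7, 8)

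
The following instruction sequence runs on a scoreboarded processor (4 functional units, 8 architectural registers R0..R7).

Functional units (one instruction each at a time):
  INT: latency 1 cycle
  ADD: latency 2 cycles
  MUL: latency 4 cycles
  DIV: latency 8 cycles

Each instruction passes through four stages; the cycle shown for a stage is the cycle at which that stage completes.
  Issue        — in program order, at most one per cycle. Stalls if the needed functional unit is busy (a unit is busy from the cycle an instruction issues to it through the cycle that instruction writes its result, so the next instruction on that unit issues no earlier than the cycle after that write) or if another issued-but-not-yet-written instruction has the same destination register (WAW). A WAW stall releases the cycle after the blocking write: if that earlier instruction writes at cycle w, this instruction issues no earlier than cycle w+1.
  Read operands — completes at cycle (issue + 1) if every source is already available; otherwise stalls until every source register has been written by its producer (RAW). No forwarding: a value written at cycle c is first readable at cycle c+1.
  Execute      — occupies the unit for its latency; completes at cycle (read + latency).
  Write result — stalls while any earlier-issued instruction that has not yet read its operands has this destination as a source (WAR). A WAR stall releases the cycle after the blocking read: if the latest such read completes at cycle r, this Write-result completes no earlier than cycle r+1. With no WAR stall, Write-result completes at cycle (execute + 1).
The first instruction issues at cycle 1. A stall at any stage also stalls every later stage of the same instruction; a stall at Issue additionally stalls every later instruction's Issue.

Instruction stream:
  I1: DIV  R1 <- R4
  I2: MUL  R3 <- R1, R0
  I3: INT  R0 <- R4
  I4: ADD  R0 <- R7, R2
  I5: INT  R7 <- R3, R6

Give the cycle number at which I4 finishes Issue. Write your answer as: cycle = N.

t=1  I1 dispatched to DIV
t=2  I1 operands ready; I2 dispatched to MUL
t=3  I3 dispatched to INT
t=4  I3 operands ready
t=5  I3 complete
t=10  I1 complete
t=11  R1←I1
t=12  I2 operands ready
t=13  R0←I3
t=14  I4 dispatched to ADD
t=15  I4 operands ready; I5 dispatched to INT
t=16  I2 complete
t=17  R3←I2; I4 complete
t=18  R0←I4; I5 operands ready
t=19  I5 complete
t=20  R7←I5

cycle = 14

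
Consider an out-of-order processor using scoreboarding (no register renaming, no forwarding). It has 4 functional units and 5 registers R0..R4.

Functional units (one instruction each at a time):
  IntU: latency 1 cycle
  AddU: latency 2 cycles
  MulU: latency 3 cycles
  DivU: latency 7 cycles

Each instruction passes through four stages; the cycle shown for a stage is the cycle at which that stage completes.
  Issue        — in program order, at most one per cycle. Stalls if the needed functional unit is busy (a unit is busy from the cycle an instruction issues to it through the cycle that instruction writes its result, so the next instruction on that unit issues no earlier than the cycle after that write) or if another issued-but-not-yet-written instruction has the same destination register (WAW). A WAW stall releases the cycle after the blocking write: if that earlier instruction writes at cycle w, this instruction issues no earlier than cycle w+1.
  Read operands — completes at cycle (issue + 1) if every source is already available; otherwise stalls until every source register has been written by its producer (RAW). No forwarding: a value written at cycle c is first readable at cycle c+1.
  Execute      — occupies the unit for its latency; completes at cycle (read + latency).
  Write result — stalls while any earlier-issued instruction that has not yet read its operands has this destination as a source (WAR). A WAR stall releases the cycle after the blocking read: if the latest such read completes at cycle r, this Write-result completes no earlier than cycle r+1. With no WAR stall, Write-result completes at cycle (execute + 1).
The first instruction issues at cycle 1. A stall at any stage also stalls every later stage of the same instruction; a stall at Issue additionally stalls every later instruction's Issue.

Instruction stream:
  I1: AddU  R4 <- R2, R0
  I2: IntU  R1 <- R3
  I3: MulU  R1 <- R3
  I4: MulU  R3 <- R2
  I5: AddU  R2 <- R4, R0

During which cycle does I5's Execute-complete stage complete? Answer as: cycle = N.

  I1 | 1 | 2 | 4 | 5
  I2 | 2 | 3 | 4 | 5
  I3 | 6 | 7 | 10 | 11   WAW R1: wait I2 write@5
  I4 | 12 | 13 | 16 | 17   struct: MulU busy until I3 writes@11
  I5 | 13 | 14 | 16 | 17

cycle = 16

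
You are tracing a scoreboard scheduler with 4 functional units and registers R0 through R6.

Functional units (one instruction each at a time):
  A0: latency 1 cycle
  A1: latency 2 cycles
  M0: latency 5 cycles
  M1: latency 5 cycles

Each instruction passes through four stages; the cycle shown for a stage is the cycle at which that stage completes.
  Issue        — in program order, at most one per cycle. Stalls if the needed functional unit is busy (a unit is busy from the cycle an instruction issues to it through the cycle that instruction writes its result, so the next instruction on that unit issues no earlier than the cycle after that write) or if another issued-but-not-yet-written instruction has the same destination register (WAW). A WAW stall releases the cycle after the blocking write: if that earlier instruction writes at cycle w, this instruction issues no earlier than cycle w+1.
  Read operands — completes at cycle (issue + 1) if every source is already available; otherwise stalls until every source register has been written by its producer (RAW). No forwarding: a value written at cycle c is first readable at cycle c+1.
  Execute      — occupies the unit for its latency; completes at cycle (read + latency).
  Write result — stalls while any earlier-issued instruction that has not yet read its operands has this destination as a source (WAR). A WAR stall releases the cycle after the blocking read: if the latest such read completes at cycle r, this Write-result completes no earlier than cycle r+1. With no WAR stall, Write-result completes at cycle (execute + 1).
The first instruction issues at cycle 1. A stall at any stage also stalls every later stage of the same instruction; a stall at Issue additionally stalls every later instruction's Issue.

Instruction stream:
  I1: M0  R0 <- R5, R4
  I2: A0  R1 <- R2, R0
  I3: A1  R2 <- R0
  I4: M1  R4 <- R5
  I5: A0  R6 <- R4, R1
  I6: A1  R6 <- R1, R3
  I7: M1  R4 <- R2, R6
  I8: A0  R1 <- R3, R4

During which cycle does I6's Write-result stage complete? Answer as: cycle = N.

1) issue 1, read 2, done 7, write 8
2) issue 2, read 9, done 10, write 11  <RAW R0: wait I1 write@8>
3) issue 3, read 9, done 11, write 12  <RAW R0: wait I1 write@8>
4) issue 4, read 5, done 10, write 11
5) issue 12, read 13, done 14, write 15  <struct: A0 busy until I2 writes@11>
6) issue 16, read 17, done 19, write 20  <WAW R6: wait I5 write@15>
7) issue 17, read 21, done 26, write 27  <RAW R6: wait I6 write@20>
8) issue 18, read 28, done 29, write 30  <RAW R4: wait I7 write@27>

cycle = 20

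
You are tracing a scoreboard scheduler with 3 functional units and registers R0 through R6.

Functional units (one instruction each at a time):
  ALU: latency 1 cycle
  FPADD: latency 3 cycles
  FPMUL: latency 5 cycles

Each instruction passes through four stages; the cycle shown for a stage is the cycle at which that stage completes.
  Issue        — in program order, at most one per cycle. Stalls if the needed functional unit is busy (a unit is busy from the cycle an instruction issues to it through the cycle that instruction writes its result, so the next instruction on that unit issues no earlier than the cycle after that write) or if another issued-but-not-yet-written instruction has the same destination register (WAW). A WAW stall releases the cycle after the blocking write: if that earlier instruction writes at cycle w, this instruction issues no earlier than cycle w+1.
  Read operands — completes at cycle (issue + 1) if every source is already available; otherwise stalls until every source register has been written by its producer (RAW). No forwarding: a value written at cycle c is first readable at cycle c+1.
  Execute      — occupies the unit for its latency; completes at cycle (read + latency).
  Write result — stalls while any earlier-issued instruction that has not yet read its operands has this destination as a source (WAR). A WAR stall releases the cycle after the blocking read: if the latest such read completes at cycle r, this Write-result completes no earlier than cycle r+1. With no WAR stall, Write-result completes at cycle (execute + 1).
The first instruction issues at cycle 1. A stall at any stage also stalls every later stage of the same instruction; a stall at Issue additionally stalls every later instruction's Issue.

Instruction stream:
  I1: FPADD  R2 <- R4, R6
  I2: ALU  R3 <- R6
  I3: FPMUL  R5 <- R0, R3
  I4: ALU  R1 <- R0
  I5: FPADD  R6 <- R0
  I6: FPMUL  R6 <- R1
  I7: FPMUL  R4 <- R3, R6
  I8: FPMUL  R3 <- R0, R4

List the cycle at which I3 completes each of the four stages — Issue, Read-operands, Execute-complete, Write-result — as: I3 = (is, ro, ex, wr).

I3 = (3, 6, 11, 12)

t=1  issue I1 (FPADD)
t=2  I1 read-ops, issue I2 (ALU)
t=3  I2 read-ops, issue I3 (FPMUL)
t=4  I2 finished on ALU
t=5  I1 finished on FPADD, I2→R3
t=6  I1→R2, I3 read-ops, issue I4 (ALU)
t=7  I4 read-ops, issue I5 (FPADD)
t=8  I4 finished on ALU, I5 read-ops
t=9  I4→R1
t=11  I3 finished on FPMUL, I5 finished on FPADD
t=12  I3→R5, I5→R6
t=13  issue I6 (FPMUL)
t=14  I6 read-ops
t=19  I6 finished on FPMUL
t=20  I6→R6
t=21  issue I7 (FPMUL)
t=22  I7 read-ops
t=27  I7 finished on FPMUL
t=28  I7→R4
t=29  issue I8 (FPMUL)
t=30  I8 read-ops
t=35  I8 finished on FPMUL
t=36  I8→R3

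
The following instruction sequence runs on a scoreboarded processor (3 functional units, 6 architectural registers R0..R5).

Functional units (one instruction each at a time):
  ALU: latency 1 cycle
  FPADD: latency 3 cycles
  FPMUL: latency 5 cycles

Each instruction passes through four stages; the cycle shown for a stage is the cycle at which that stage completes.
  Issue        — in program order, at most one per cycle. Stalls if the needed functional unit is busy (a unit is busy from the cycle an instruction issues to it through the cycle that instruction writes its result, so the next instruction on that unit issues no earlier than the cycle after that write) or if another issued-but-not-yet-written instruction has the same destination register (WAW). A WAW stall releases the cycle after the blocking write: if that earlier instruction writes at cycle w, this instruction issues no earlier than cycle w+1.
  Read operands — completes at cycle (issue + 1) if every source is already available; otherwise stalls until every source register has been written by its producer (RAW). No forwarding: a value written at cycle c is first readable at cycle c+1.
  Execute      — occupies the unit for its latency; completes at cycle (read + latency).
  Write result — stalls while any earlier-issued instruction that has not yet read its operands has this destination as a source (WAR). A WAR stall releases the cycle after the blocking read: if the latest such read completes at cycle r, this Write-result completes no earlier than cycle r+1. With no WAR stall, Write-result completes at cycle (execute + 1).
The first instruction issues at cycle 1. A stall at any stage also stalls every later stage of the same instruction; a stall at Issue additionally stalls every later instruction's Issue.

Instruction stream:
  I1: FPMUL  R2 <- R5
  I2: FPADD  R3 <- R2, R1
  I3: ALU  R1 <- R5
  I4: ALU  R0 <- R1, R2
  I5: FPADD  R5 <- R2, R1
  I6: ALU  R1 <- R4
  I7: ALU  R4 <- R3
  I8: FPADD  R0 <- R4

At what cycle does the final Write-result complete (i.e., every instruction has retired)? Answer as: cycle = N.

  I1 | 1 | 2 | 7 | 8
  I2 | 2 | 9 | 12 | 13   RAW R2: wait I1 write@8
  I3 | 3 | 4 | 5 | 10   WAR R1: wait I2 read@9
  I4 | 11 | 12 | 13 | 14   struct: ALU busy until I3 writes@10
  I5 | 14 | 15 | 18 | 19   struct: FPADD busy until I2 writes@13
  I6 | 15 | 16 | 17 | 18
  I7 | 19 | 20 | 21 | 22   struct: ALU busy until I6 writes@18
  I8 | 20 | 23 | 26 | 27   RAW R4: wait I7 write@22

cycle = 27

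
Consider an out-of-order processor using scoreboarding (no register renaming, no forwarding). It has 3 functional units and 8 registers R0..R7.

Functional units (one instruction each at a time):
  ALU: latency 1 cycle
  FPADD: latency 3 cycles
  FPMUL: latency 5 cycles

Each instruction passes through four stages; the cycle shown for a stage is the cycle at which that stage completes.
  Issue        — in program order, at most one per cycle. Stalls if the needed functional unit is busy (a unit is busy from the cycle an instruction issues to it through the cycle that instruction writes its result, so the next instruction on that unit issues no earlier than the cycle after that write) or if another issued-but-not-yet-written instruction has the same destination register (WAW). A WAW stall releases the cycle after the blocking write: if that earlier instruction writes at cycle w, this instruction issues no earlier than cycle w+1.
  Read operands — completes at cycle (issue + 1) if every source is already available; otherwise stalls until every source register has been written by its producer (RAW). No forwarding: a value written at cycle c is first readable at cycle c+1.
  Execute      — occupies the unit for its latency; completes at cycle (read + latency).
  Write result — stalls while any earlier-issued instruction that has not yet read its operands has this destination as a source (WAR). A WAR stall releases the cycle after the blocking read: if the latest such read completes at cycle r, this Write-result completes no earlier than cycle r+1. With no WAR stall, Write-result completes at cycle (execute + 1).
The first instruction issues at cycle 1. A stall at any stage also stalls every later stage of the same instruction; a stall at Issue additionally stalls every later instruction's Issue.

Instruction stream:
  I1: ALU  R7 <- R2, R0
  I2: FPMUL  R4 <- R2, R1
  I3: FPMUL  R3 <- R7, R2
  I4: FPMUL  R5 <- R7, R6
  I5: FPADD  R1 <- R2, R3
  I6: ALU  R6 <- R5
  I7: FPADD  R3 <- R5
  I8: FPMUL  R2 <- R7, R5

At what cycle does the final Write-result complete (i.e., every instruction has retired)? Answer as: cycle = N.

cycle = 33

[1] I1 issues→ALU
[2] I1 reads | I2 issues→FPMUL
[3] I1 exec-done | I2 reads
[4] I1 writes R7
[8] I2 exec-done
[9] I2 writes R4
[10] I3 issues→FPMUL
[11] I3 reads
[16] I3 exec-done
[17] I3 writes R3
[18] I4 issues→FPMUL
[19] I4 reads | I5 issues→FPADD
[20] I5 reads | I6 issues→ALU
[23] I5 exec-done
[24] I4 exec-done | I5 writes R1
[25] I4 writes R5 | I7 issues→FPADD
[26] I6 reads | I7 reads | I8 issues→FPMUL
[27] I6 exec-done | I8 reads
[28] I6 writes R6
[29] I7 exec-done
[30] I7 writes R3
[32] I8 exec-done
[33] I8 writes R2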